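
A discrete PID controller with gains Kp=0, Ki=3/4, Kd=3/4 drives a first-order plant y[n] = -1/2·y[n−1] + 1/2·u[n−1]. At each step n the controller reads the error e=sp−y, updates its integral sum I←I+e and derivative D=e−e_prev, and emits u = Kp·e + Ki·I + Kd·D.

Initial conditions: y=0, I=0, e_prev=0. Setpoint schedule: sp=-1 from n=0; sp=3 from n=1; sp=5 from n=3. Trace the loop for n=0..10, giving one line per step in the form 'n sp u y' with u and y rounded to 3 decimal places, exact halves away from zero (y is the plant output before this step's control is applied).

0 -1 -1.500 0.000
1 3 5.625 -0.750
2 3 -1.031 3.188
3 5 12.727 -2.109
4 5 -1.705 7.418
5 5 21.596 -4.562
6 5 -6.678 13.079
7 5 34.929 -9.878
8 5 -19.553 22.404
9 5 56.679 -20.978
10 5 -46.085 38.829

(exact arithmetic carried between steps; '≈' marks a value shown rounded to 6 d.p. or computed from one; I and e_prev carry over from the previous line; the table rounds u and y to 3 d.p., halves away from zero)
n=0: y=0, sp=-1, e=sp−y=-1; I=-1, D=e−e_prev=-1; u=0·(-1)+3/4·(-1)+3/4·(-1)=-1.5; next y=-1/2·0+1/2·(-1.5)=-0.75
n=1: y=-0.75, sp=3, e=sp−y=3.75; I=2.75, D=e−e_prev=4.75; u=0·3.75+3/4·2.75+3/4·4.75=5.625; next y=-1/2·(-0.75)+1/2·5.625=3.1875
n=2: y=3.1875, sp=3, e=sp−y=-0.1875; I=2.5625, D=e−e_prev=-3.9375; u=0·(-0.1875)+3/4·2.5625+3/4·(-3.9375)=-1.03125; next y=-1/2·3.1875+1/2·(-1.03125)=-2.109375
n=3: y=-2.109375, sp=5, e=sp−y=7.109375; I=9.671875, D=e−e_prev=7.296875; u=0·7.109375+3/4·9.671875+3/4·7.296875≈12.726563; next y=-1/2·(-2.109375)+1/2·12.726563≈7.417969
n=4: y≈7.417969, sp=5, e=sp−y≈-2.417969; I≈7.253906, D=e−e_prev≈-9.527344; u=0·(-2.417969)+3/4·7.253906+3/4·(-9.527344)≈-1.705078; next y=-1/2·7.417969+1/2·(-1.705078)≈-4.561523
n=5: y≈-4.561523, sp=5, e=sp−y≈9.561523; I≈16.815430, D=e−e_prev≈11.979492; u=0·9.561523+3/4·16.815430+3/4·11.979492≈21.596191; next y=-1/2·(-4.561523)+1/2·21.596191≈13.078857
n=6: y≈13.078857, sp=5, e=sp−y≈-8.078857; I≈8.736572, D=e−e_prev≈-17.640381; u=0·(-8.078857)+3/4·8.736572+3/4·(-17.640381)≈-6.677856; next y=-1/2·13.078857+1/2·(-6.677856)≈-9.878357
n=7: y≈-9.878357, sp=5, e=sp−y≈14.878357; I≈23.614929, D=e−e_prev≈22.957214; u=0·14.878357+3/4·23.614929+3/4·22.957214≈34.929108; next y=-1/2·(-9.878357)+1/2·34.929108≈22.403732
n=8: y≈22.403732, sp=5, e=sp−y≈-17.403732; I≈6.211197, D=e−e_prev≈-32.282089; u=0·(-17.403732)+3/4·6.211197+3/4·(-32.282089)≈-19.553169; next y=-1/2·22.403732+1/2·(-19.553169)≈-20.978451
n=9: y≈-20.978451, sp=5, e=sp−y≈25.978451; I≈32.189648, D=e−e_prev≈43.382183; u=0·25.978451+3/4·32.189648+3/4·43.382183≈56.678873; next y=-1/2·(-20.978451)+1/2·56.678873≈38.828662
n=10: y≈38.828662, sp=5, e=sp−y≈-33.828662; I≈-1.639014, D=e−e_prev≈-59.807113; u=0·(-33.828662)+3/4·(-1.639014)+3/4·(-59.807113)≈-46.084595; next y=-1/2·38.828662+1/2·(-46.084595)≈-42.456629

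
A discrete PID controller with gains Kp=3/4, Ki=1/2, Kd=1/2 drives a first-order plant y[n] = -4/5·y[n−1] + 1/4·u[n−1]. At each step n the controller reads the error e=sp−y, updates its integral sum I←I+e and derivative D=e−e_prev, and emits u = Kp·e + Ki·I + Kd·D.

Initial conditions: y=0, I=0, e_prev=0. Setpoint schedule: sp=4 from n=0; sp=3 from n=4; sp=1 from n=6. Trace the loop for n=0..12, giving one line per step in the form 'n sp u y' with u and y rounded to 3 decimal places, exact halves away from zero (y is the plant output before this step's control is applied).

0 4 7.000 0.000
1 4 3.938 1.750
2 4 9.727 -0.416
3 4 5.287 2.764
4 3 12.140 -0.890
5 3 4.644 3.747
6 1 12.859 -1.836
7 1 1.076 4.684
8 1 16.777 -3.478
9 1 -3.361 6.977
10 1 22.325 -6.422
11 1 -10.658 10.719
12 1 31.479 -11.239

(exact arithmetic carried between steps; '≈' marks a value shown rounded to 6 d.p. or computed from one; I and e_prev carry over from the previous line; the table rounds u and y to 3 d.p., halves away from zero)
n=0: y=0, sp=4, e=sp−y=4; I=4, D=e−e_prev=4; u=3/4·4+1/2·4+1/2·4=7; next y=-4/5·0+1/4·7=1.75
n=1: y=1.75, sp=4, e=sp−y=2.25; I=6.25, D=e−e_prev=-1.75; u=3/4·2.25+1/2·6.25+1/2·(-1.75)=3.9375; next y=-4/5·1.75+1/4·3.9375=-0.415625
n=2: y=-0.415625, sp=4, e=sp−y=4.415625; I=10.665625, D=e−e_prev=2.165625; u=3/4·4.415625+1/2·10.665625+1/2·2.165625≈9.727344; next y=-4/5·(-0.415625)+1/4·9.727344≈2.764336
n=3: y≈2.764336, sp=4, e=sp−y≈1.235664; I≈11.901289, D=e−e_prev≈-3.179961; u=3/4·1.235664+1/2·11.901289+1/2·(-3.179961)≈5.287412; next y=-4/5·2.764336+1/4·5.287412≈-0.889616
n=4: y≈-0.889616, sp=3, e=sp−y≈3.889616; I≈15.790905, D=e−e_prev≈2.653952; u=3/4·3.889616+1/2·15.790905+1/2·2.653952≈12.139640; next y=-4/5·(-0.889616)+1/4·12.139640≈3.746603
n=5: y≈3.746603, sp=3, e=sp−y≈-0.746603; I≈15.044302, D=e−e_prev≈-4.636218; u=3/4·(-0.746603)+1/2·15.044302+1/2·(-4.636218)≈4.644090; next y=-4/5·3.746603+1/4·4.644090≈-1.836260
n=6: y≈-1.836260, sp=1, e=sp−y≈2.836260; I≈17.880562, D=e−e_prev≈3.582862; u=3/4·2.836260+1/2·17.880562+1/2·3.582862≈12.858907; next y=-4/5·(-1.836260)+1/4·12.858907≈4.683734
n=7: y≈4.683734, sp=1, e=sp−y≈-3.683734; I≈14.196827, D=e−e_prev≈-6.519994; u=3/4·(-3.683734)+1/2·14.196827+1/2·(-6.519994)≈1.075616; next y=-4/5·4.683734+1/4·1.075616≈-3.478083
n=8: y≈-3.478083, sp=1, e=sp−y≈4.478083; I≈18.674911, D=e−e_prev≈8.161818; u=3/4·4.478083+1/2·18.674911+1/2·8.161818≈16.776927; next y=-4/5·(-3.478083)+1/4·16.776927≈6.976698
n=9: y≈6.976698, sp=1, e=sp−y≈-5.976698; I≈12.698212, D=e−e_prev≈-10.454782; u=3/4·(-5.976698)+1/2·12.698212+1/2·(-10.454782)≈-3.360809; next y=-4/5·6.976698+1/4·(-3.360809)≈-6.421561
n=10: y≈-6.421561, sp=1, e=sp−y≈7.421561; I≈20.119773, D=e−e_prev≈13.398259; u=3/4·7.421561+1/2·20.119773+1/2·13.398259≈22.325187; next y=-4/5·(-6.421561)+1/4·22.325187≈10.718545
n=11: y≈10.718545, sp=1, e=sp−y≈-9.718545; I≈10.401228, D=e−e_prev≈-17.140106; u=3/4·(-9.718545)+1/2·10.401228+1/2·(-17.140106)≈-10.658348; next y=-4/5·10.718545+1/4·(-10.658348)≈-11.239423
n=12: y≈-11.239423, sp=1, e=sp−y≈12.239423; I≈22.640651, D=e−e_prev≈21.957969; u=3/4·12.239423+1/2·22.640651+1/2·21.957969≈31.478878; next y=-4/5·(-11.239423)+1/4·31.478878≈16.861258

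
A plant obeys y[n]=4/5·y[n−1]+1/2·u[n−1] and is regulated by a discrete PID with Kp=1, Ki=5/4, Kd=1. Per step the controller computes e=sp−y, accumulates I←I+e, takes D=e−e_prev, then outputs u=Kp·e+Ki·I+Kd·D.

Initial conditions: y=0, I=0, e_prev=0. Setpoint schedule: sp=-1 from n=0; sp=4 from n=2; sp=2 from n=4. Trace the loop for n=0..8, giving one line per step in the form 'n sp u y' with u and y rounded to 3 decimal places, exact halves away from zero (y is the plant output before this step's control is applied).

(exact arithmetic carried between steps; '≈' marks a value shown rounded to 6 d.p. or computed from one; I and e_prev carry over from the previous line; the table rounds u and y to 3 d.p., halves away from zero)
n=0: y=0, sp=-1, e=sp−y=-1; I=-1, D=e−e_prev=-1; u=1·(-1)+5/4·(-1)+1·(-1)=-3.25; next y=4/5·0+1/2·(-3.25)=-1.625
n=1: y=-1.625, sp=-1, e=sp−y=0.625; I=-0.375, D=e−e_prev=1.625; u=1·0.625+5/4·(-0.375)+1·1.625=1.78125; next y=4/5·(-1.625)+1/2·1.78125=-0.409375
n=2: y=-0.409375, sp=4, e=sp−y=4.409375; I=4.034375, D=e−e_prev=3.784375; u=1·4.409375+5/4·4.034375+1·3.784375≈13.236719; next y=4/5·(-0.409375)+1/2·13.236719≈6.290859
n=3: y≈6.290859, sp=4, e=sp−y≈-2.290859; I≈1.743516, D=e−e_prev≈-6.700234; u=1·(-2.290859)+5/4·1.743516+1·(-6.700234)≈-6.811699; next y=4/5·6.290859+1/2·(-6.811699)≈1.626838
n=4: y≈1.626838, sp=2, e=sp−y≈0.373162; I≈2.116678, D=e−e_prev≈2.664021; u=1·0.373162+5/4·2.116678+1·2.664021≈5.683031; next y=4/5·1.626838+1/2·5.683031≈4.142986
n=5: y≈4.142986, sp=2, e=sp−y≈-2.142986; I≈-0.026308, D=e−e_prev≈-2.516148; u=1·(-2.142986)+5/4·(-0.026308)+1·(-2.516148)≈-4.692018; next y=4/5·4.142986+1/2·(-4.692018)≈0.968379
n=6: y≈0.968379, sp=2, e=sp−y≈1.031621; I≈1.005313, D=e−e_prev≈3.174606; u=1·1.031621+5/4·1.005313+1·3.174606≈5.462868; next y=4/5·0.968379+1/2·5.462868≈3.506137
n=7: y≈3.506137, sp=2, e=sp−y≈-1.506137; I≈-0.500825, D=e−e_prev≈-2.537758; u=1·(-1.506137)+5/4·(-0.500825)+1·(-2.537758)≈-4.669926; next y=4/5·3.506137+1/2·(-4.669926)≈0.469947
n=8: y≈0.469947, sp=2, e=sp−y≈1.530053; I≈1.029229, D=e−e_prev≈3.036191; u=1·1.530053+5/4·1.029229+1·3.036191≈5.852780; next y=4/5·0.469947+1/2·5.852780≈3.302347

0 -1 -3.250 0.000
1 -1 1.781 -1.625
2 4 13.237 -0.409
3 4 -6.812 6.291
4 2 5.683 1.627
5 2 -4.692 4.143
6 2 5.463 0.968
7 2 -4.670 3.506
8 2 5.853 0.470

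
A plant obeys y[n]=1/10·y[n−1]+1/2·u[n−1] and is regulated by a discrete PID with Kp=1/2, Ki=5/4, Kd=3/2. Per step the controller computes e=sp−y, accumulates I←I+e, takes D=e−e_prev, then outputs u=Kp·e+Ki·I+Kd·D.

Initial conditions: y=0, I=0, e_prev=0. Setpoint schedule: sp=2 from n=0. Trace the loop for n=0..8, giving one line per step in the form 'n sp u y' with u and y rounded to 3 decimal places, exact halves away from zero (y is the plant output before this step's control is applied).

(exact arithmetic carried between steps; '≈' marks a value shown rounded to 6 d.p. or computed from one; I and e_prev carry over from the previous line; the table rounds u and y to 3 d.p., halves away from zero)
n=0: y=0, sp=2, e=sp−y=2; I=2, D=e−e_prev=2; u=1/2·2+5/4·2+3/2·2=6.5; next y=1/10·0+1/2·6.5=3.25
n=1: y=3.25, sp=2, e=sp−y=-1.25; I=0.75, D=e−e_prev=-3.25; u=1/2·(-1.25)+5/4·0.75+3/2·(-3.25)=-4.5625; next y=1/10·3.25+1/2·(-4.5625)=-1.95625
n=2: y=-1.95625, sp=2, e=sp−y=3.95625; I=4.70625, D=e−e_prev=5.20625; u=1/2·3.95625+5/4·4.70625+3/2·5.20625≈15.670313; next y=1/10·(-1.95625)+1/2·15.670313≈7.639531
n=3: y≈7.639531, sp=2, e=sp−y≈-5.639531; I≈-0.933281, D=e−e_prev≈-9.595781; u=1/2·(-5.639531)+5/4·(-0.933281)+3/2·(-9.595781)≈-18.380039; next y=1/10·7.639531+1/2·(-18.380039)≈-8.426066
n=4: y≈-8.426066, sp=2, e=sp−y≈10.426066; I≈9.492785, D=e−e_prev≈16.065598; u=1/2·10.426066+5/4·9.492785+3/2·16.065598≈41.177411; next y=1/10·(-8.426066)+1/2·41.177411≈19.746099
n=5: y≈19.746099, sp=2, e=sp−y≈-17.746099; I≈-8.253314, D=e−e_prev≈-28.172165; u=1/2·(-17.746099)+5/4·(-8.253314)+3/2·(-28.172165)≈-61.447940; next y=1/10·19.746099+1/2·(-61.447940)≈-28.749360
n=6: y≈-28.749360, sp=2, e=sp−y≈30.749360; I≈22.496046, D=e−e_prev≈48.495459; u=1/2·30.749360+5/4·22.496046+3/2·48.495459≈116.237926; next y=1/10·(-28.749360)+1/2·116.237926≈55.244027
n=7: y≈55.244027, sp=2, e=sp−y≈-53.244027; I≈-30.747981, D=e−e_prev≈-83.993387; u=1/2·(-53.244027)+5/4·(-30.747981)+3/2·(-83.993387)≈-191.047070; next y=1/10·55.244027+1/2·(-191.047070)≈-89.999132
n=8: y≈-89.999132, sp=2, e=sp−y≈91.999132; I≈61.251151, D=e−e_prev≈145.243159; u=1/2·91.999132+5/4·61.251151+3/2·145.243159≈340.428244; next y=1/10·(-89.999132)+1/2·340.428244≈161.214209

0 2 6.500 0.000
1 2 -4.563 3.250
2 2 15.670 -1.956
3 2 -18.380 7.640
4 2 41.177 -8.426
5 2 -61.448 19.746
6 2 116.238 -28.749
7 2 -191.047 55.244
8 2 340.428 -89.999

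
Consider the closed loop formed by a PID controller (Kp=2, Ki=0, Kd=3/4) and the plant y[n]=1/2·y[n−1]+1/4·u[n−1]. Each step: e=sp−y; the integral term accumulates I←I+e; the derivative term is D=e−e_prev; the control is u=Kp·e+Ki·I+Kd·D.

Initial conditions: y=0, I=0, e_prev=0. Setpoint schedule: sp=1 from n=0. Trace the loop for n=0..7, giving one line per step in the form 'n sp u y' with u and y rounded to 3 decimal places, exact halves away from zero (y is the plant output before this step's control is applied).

(exact arithmetic carried between steps; '≈' marks a value shown rounded to 6 d.p. or computed from one; I and e_prev carry over from the previous line; the table rounds u and y to 3 d.p., halves away from zero)
n=0: y=0, sp=1, e=sp−y=1; I=1, D=e−e_prev=1; u=2·1+0·1+3/4·1=2.75; next y=1/2·0+1/4·2.75=0.6875
n=1: y=0.6875, sp=1, e=sp−y=0.3125; I=1.3125, D=e−e_prev=-0.6875; u=2·0.3125+0·1.3125+3/4·(-0.6875)=0.109375; next y=1/2·0.6875+1/4·0.109375≈0.371094
n=2: y≈0.371094, sp=1, e=sp−y≈0.628906; I≈1.941406, D=e−e_prev≈0.316406; u=2·0.628906+0·1.941406+3/4·0.316406≈1.495117; next y=1/2·0.371094+1/4·1.495117≈0.559326
n=3: y≈0.559326, sp=1, e=sp−y≈0.440674; I≈2.382080, D=e−e_prev≈-0.188232; u=2·0.440674+0·2.382080+3/4·(-0.188232)≈0.740173; next y=1/2·0.559326+1/4·0.740173≈0.464706
n=4: y≈0.464706, sp=1, e=sp−y≈0.535294; I≈2.917374, D=e−e_prev≈0.094620; u=2·0.535294+0·2.917374+3/4·0.094620≈1.141552; next y=1/2·0.464706+1/4·1.141552≈0.517741
n=5: y≈0.517741, sp=1, e=sp−y≈0.482259; I≈3.399632, D=e−e_prev≈-0.053035; u=2·0.482259+0·3.399632+3/4·(-0.053035)≈0.924742; next y=1/2·0.517741+1/4·0.924742≈0.490056
n=6: y≈0.490056, sp=1, e=sp−y≈0.509944; I≈3.909576, D=e−e_prev≈0.027685; u=2·0.509944+0·3.909576+3/4·0.027685≈1.040652; next y=1/2·0.490056+1/4·1.040652≈0.505191
n=7: y≈0.505191, sp=1, e=sp−y≈0.494809; I≈4.404385, D=e−e_prev≈-0.015135; u=2·0.494809+0·4.404385+3/4·(-0.015135)≈0.978267; next y=1/2·0.505191+1/4·0.978267≈0.497162

0 1 2.750 0.000
1 1 0.109 0.688
2 1 1.495 0.371
3 1 0.740 0.559
4 1 1.142 0.465
5 1 0.925 0.518
6 1 1.041 0.490
7 1 0.978 0.505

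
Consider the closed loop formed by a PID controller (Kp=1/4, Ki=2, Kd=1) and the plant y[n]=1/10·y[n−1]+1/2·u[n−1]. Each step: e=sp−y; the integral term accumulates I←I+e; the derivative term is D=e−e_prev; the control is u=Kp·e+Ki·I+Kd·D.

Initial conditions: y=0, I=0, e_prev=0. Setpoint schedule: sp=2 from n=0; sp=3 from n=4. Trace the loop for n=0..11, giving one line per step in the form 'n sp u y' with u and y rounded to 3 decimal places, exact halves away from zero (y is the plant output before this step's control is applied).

0 2 6.500 0.000
1 2 -2.063 3.250
2 2 11.545 -0.706
3 2 -7.825 5.702
4 3 23.824 -3.342
5 3 -22.026 11.578
6 3 45.395 -9.855
7 3 -52.921 21.712
8 3 90.727 -24.289
9 3 -119.173 42.934
10 3 187.421 -55.293
11 3 -260.512 88.181

(exact arithmetic carried between steps; '≈' marks a value shown rounded to 6 d.p. or computed from one; I and e_prev carry over from the previous line; the table rounds u and y to 3 d.p., halves away from zero)
n=0: y=0, sp=2, e=sp−y=2; I=2, D=e−e_prev=2; u=1/4·2+2·2+1·2=6.5; next y=1/10·0+1/2·6.5=3.25
n=1: y=3.25, sp=2, e=sp−y=-1.25; I=0.75, D=e−e_prev=-3.25; u=1/4·(-1.25)+2·0.75+1·(-3.25)=-2.0625; next y=1/10·3.25+1/2·(-2.0625)=-0.70625
n=2: y=-0.70625, sp=2, e=sp−y=2.70625; I=3.45625, D=e−e_prev=3.95625; u=1/4·2.70625+2·3.45625+1·3.95625≈11.545313; next y=1/10·(-0.70625)+1/2·11.545313≈5.702031
n=3: y≈5.702031, sp=2, e=sp−y≈-3.702031; I≈-0.245781, D=e−e_prev≈-6.408281; u=1/4·(-3.702031)+2·(-0.245781)+1·(-6.408281)≈-7.825352; next y=1/10·5.702031+1/2·(-7.825352)≈-3.342473
n=4: y≈-3.342473, sp=3, e=sp−y≈6.342473; I≈6.096691, D=e−e_prev≈10.044504; u=1/4·6.342473+2·6.096691+1·10.044504≈23.823505; next y=1/10·(-3.342473)+1/2·23.823505≈11.577505
n=5: y≈11.577505, sp=3, e=sp−y≈-8.577505; I≈-2.480814, D=e−e_prev≈-14.919978; u=1/4·(-8.577505)+2·(-2.480814)+1·(-14.919978)≈-22.025982; next y=1/10·11.577505+1/2·(-22.025982)≈-9.855240
n=6: y≈-9.855240, sp=3, e=sp−y≈12.855240; I≈10.374427, D=e−e_prev≈21.432745; u=1/4·12.855240+2·10.374427+1·21.432745≈45.395409; next y=1/10·(-9.855240)+1/2·45.395409≈21.712180
n=7: y≈21.712180, sp=3, e=sp−y≈-18.712180; I≈-8.337754, D=e−e_prev≈-31.567421; u=1/4·(-18.712180)+2·(-8.337754)+1·(-31.567421)≈-52.920973; next y=1/10·21.712180+1/2·(-52.920973)≈-24.289269
n=8: y≈-24.289269, sp=3, e=sp−y≈27.289269; I≈18.951515, D=e−e_prev≈46.001449; u=1/4·27.289269+2·18.951515+1·46.001449≈90.726796; next y=1/10·(-24.289269)+1/2·90.726796≈42.934471
n=9: y≈42.934471, sp=3, e=sp−y≈-39.934471; I≈-20.982956, D=e−e_prev≈-67.223740; u=1/4·(-39.934471)+2·(-20.982956)+1·(-67.223740)≈-119.173270; next y=1/10·42.934471+1/2·(-119.173270)≈-55.293188
n=10: y≈-55.293188, sp=3, e=sp−y≈58.293188; I≈37.310232, D=e−e_prev≈98.227659; u=1/4·58.293188+2·37.310232+1·98.227659≈187.421419; next y=1/10·(-55.293188)+1/2·187.421419≈88.181391
n=11: y≈88.181391, sp=3, e=sp−y≈-85.181391; I≈-47.871159, D=e−e_prev≈-143.474578; u=1/4·(-85.181391)+2·(-47.871159)+1·(-143.474578)≈-260.512244; next y=1/10·88.181391+1/2·(-260.512244)≈-121.437983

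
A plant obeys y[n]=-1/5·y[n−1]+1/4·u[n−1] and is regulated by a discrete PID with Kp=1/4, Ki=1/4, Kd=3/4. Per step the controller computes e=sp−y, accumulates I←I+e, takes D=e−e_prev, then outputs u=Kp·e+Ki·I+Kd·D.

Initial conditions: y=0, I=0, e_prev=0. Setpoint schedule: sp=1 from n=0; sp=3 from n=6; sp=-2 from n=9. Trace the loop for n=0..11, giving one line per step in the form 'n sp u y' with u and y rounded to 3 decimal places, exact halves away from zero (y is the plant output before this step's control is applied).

0 1 1.250 0.000
1 1 0.359 0.313
2 1 1.122 0.027
3 1 0.842 0.275
4 1 1.358 0.155
5 1 1.288 0.308
6 3 4.136 0.260
7 3 2.383 0.982
8 3 4.157 0.399
9 -2 -2.580 0.959
10 -2 3.096 -0.837
11 -2 -0.765 0.941

(exact arithmetic carried between steps; '≈' marks a value shown rounded to 6 d.p. or computed from one; I and e_prev carry over from the previous line; the table rounds u and y to 3 d.p., halves away from zero)
n=0: y=0, sp=1, e=sp−y=1; I=1, D=e−e_prev=1; u=1/4·1+1/4·1+3/4·1=1.25; next y=-1/5·0+1/4·1.25=0.3125
n=1: y=0.3125, sp=1, e=sp−y=0.6875; I=1.6875, D=e−e_prev=-0.3125; u=1/4·0.6875+1/4·1.6875+3/4·(-0.3125)=0.359375; next y=-1/5·0.3125+1/4·0.359375≈0.027344
n=2: y≈0.027344, sp=1, e=sp−y≈0.972656; I≈2.660156, D=e−e_prev≈0.285156; u=1/4·0.972656+1/4·2.660156+3/4·0.285156≈1.122070; next y=-1/5·0.027344+1/4·1.122070≈0.275049
n=3: y≈0.275049, sp=1, e=sp−y≈0.724951; I≈3.385107, D=e−e_prev≈-0.247705; u=1/4·0.724951+1/4·3.385107+3/4·(-0.247705)≈0.841736; next y=-1/5·0.275049+1/4·0.841736≈0.155424
n=4: y≈0.155424, sp=1, e=sp−y≈0.844576; I≈4.229683, D=e−e_prev≈0.119625; u=1/4·0.844576+1/4·4.229683+3/4·0.119625≈1.358283; next y=-1/5·0.155424+1/4·1.358283≈0.308486
n=5: y≈0.308486, sp=1, e=sp−y≈0.691514; I≈4.921197, D=e−e_prev≈-0.153062; u=1/4·0.691514+1/4·4.921197+3/4·(-0.153062)≈1.288381; next y=-1/5·0.308486+1/4·1.288381≈0.260398
n=6: y≈0.260398, sp=3, e=sp−y≈2.739602; I≈7.660799, D=e−e_prev≈2.048088; u=1/4·2.739602+1/4·7.660799+3/4·2.048088≈4.136166; next y=-1/5·0.260398+1/4·4.136166≈0.981962
n=7: y≈0.981962, sp=3, e=sp−y≈2.018038; I≈9.678837, D=e−e_prev≈-0.721564; u=1/4·2.018038+1/4·9.678837+3/4·(-0.721564)≈2.383046; next y=-1/5·0.981962+1/4·2.383046≈0.399369
n=8: y≈0.399369, sp=3, e=sp−y≈2.600631; I≈12.279468, D=e−e_prev≈0.582593; u=1/4·2.600631+1/4·12.279468+3/4·0.582593≈4.156969; next y=-1/5·0.399369+1/4·4.156969≈0.959368
n=9: y≈0.959368, sp=-2, e=sp−y≈-2.959368; I≈9.320100, D=e−e_prev≈-5.559999; u=1/4·(-2.959368)+1/4·9.320100+3/4·(-5.559999)≈-2.579817; next y=-1/5·0.959368+1/4·(-2.579817)≈-0.836828
n=10: y≈-0.836828, sp=-2, e=sp−y≈-1.163172; I≈8.156927, D=e−e_prev≈1.796196; u=1/4·(-1.163172)+1/4·8.156927+3/4·1.796196≈3.095586; next y=-1/5·(-0.836828)+1/4·3.095586≈0.941262
n=11: y≈0.941262, sp=-2, e=sp−y≈-2.941262; I≈5.215665, D=e−e_prev≈-1.778090; u=1/4·(-2.941262)+1/4·5.215665+3/4·(-1.778090)≈-0.764967; next y=-1/5·0.941262+1/4·(-0.764967)≈-0.379494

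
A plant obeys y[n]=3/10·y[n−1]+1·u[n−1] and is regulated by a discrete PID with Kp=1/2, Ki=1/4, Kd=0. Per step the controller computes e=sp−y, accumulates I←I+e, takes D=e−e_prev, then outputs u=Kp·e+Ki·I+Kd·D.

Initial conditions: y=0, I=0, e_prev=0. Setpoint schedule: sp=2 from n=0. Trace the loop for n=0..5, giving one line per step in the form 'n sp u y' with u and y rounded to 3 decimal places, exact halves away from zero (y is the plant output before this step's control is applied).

(exact arithmetic carried between steps; '≈' marks a value shown rounded to 6 d.p. or computed from one; I and e_prev carry over from the previous line; the table rounds u and y to 3 d.p., halves away from zero)
n=0: y=0, sp=2, e=sp−y=2; I=2, D=e−e_prev=2; u=1/2·2+1/4·2+0·2=1.5; next y=3/10·0+1·1.5=1.5
n=1: y=1.5, sp=2, e=sp−y=0.5; I=2.5, D=e−e_prev=-1.5; u=1/2·0.5+1/4·2.5+0·(-1.5)=0.875; next y=3/10·1.5+1·0.875=1.325
n=2: y=1.325, sp=2, e=sp−y=0.675; I=3.175, D=e−e_prev=0.175; u=1/2·0.675+1/4·3.175+0·0.175=1.13125; next y=3/10·1.325+1·1.13125=1.52875
n=3: y=1.52875, sp=2, e=sp−y=0.47125; I=3.64625, D=e−e_prev=-0.20375; u=1/2·0.47125+1/4·3.64625+0·(-0.20375)≈1.147188; next y=3/10·1.52875+1·1.147188≈1.605813
n=4: y≈1.605813, sp=2, e=sp−y≈0.394188; I≈4.040438, D=e−e_prev≈-0.077063; u=1/2·0.394188+1/4·4.040438+0·(-0.077063)≈1.207203; next y=3/10·1.605813+1·1.207203≈1.688947
n=5: y≈1.688947, sp=2, e=sp−y≈0.311053; I≈4.351491, D=e−e_prev≈-0.083134; u=1/2·0.311053+1/4·4.351491+0·(-0.083134)≈1.243399; next y=3/10·1.688947+1·1.243399≈1.750083

0 2 1.500 0.000
1 2 0.875 1.500
2 2 1.131 1.325
3 2 1.147 1.529
4 2 1.207 1.606
5 2 1.243 1.689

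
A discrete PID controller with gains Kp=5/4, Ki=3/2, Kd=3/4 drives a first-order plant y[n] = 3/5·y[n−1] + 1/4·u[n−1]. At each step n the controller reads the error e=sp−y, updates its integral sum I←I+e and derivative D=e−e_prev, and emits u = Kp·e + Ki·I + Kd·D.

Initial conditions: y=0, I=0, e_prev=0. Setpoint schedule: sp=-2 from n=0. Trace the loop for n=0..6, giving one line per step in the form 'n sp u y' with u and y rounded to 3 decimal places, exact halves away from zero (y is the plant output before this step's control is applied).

(exact arithmetic carried between steps; '≈' marks a value shown rounded to 6 d.p. or computed from one; I and e_prev carry over from the previous line; the table rounds u and y to 3 d.p., halves away from zero)
n=0: y=0, sp=-2, e=sp−y=-2; I=-2, D=e−e_prev=-2; u=5/4·(-2)+3/2·(-2)+3/4·(-2)=-7; next y=3/5·0+1/4·(-7)=-1.75
n=1: y=-1.75, sp=-2, e=sp−y=-0.25; I=-2.25, D=e−e_prev=1.75; u=5/4·(-0.25)+3/2·(-2.25)+3/4·1.75=-2.375; next y=3/5·(-1.75)+1/4·(-2.375)=-1.64375
n=2: y=-1.64375, sp=-2, e=sp−y=-0.35625; I=-2.60625, D=e−e_prev=-0.10625; u=5/4·(-0.35625)+3/2·(-2.60625)+3/4·(-0.10625)=-4.434375; next y=3/5·(-1.64375)+1/4·(-4.434375)≈-2.094844
n=3: y≈-2.094844, sp=-2, e=sp−y≈0.094844; I≈-2.511406, D=e−e_prev≈0.451094; u=5/4·0.094844+3/2·(-2.511406)+3/4·0.451094≈-3.310234; next y=3/5·(-2.094844)+1/4·(-3.310234)≈-2.084465
n=4: y≈-2.084465, sp=-2, e=sp−y≈0.084465; I≈-2.426941, D=e−e_prev≈-0.010379; u=5/4·0.084465+3/2·(-2.426941)+3/4·(-0.010379)≈-3.542615; next y=3/5·(-2.084465)+1/4·(-3.542615)≈-2.136333
n=5: y≈-2.136333, sp=-2, e=sp−y≈0.136333; I≈-2.290609, D=e−e_prev≈0.051868; u=5/4·0.136333+3/2·(-2.290609)+3/4·0.051868≈-3.226596; next y=3/5·(-2.136333)+1/4·(-3.226596)≈-2.088449
n=6: y≈-2.088449, sp=-2, e=sp−y≈0.088449; I≈-2.202160, D=e−e_prev≈-0.047884; u=5/4·0.088449+3/2·(-2.202160)+3/4·(-0.047884)≈-3.228592; next y=3/5·(-2.088449)+1/4·(-3.228592)≈-2.060217

0 -2 -7.000 0.000
1 -2 -2.375 -1.750
2 -2 -4.434 -1.644
3 -2 -3.310 -2.095
4 -2 -3.543 -2.084
5 -2 -3.227 -2.136
6 -2 -3.229 -2.088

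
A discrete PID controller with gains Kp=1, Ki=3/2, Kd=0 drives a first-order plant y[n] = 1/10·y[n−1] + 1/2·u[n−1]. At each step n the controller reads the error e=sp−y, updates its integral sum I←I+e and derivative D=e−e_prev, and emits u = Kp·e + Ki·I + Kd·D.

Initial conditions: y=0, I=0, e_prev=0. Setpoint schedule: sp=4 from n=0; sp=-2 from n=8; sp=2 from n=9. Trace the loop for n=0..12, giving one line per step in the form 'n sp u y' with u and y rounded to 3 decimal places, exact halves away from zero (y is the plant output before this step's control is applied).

(exact arithmetic carried between steps; '≈' marks a value shown rounded to 6 d.p. or computed from one; I and e_prev carry over from the previous line; the table rounds u and y to 3 d.p., halves away from zero)
n=0: y=0, sp=4, e=sp−y=4; I=4, D=e−e_prev=4; u=1·4+3/2·4+0·4=10; next y=1/10·0+1/2·10=5
n=1: y=5, sp=4, e=sp−y=-1; I=3, D=e−e_prev=-5; u=1·(-1)+3/2·3+0·(-5)=3.5; next y=1/10·5+1/2·3.5=2.25
n=2: y=2.25, sp=4, e=sp−y=1.75; I=4.75, D=e−e_prev=2.75; u=1·1.75+3/2·4.75+0·2.75=8.875; next y=1/10·2.25+1/2·8.875=4.6625
n=3: y=4.6625, sp=4, e=sp−y=-0.6625; I=4.0875, D=e−e_prev=-2.4125; u=1·(-0.6625)+3/2·4.0875+0·(-2.4125)=5.46875; next y=1/10·4.6625+1/2·5.46875=3.200625
n=4: y=3.200625, sp=4, e=sp−y=0.799375; I=4.886875, D=e−e_prev=1.461875; u=1·0.799375+3/2·4.886875+0·1.461875≈8.129688; next y=1/10·3.200625+1/2·8.129688≈4.384906
n=5: y≈4.384906, sp=4, e=sp−y≈-0.384906; I≈4.501969, D=e−e_prev≈-1.184281; u=1·(-0.384906)+3/2·4.501969+0·(-1.184281)≈6.368047; next y=1/10·4.384906+1/2·6.368047≈3.622514
n=6: y≈3.622514, sp=4, e=sp−y≈0.377486; I≈4.879455, D=e−e_prev≈0.762392; u=1·0.377486+3/2·4.879455+0·0.762392≈7.696668; next y=1/10·3.622514+1/2·7.696668≈4.210585
n=7: y≈4.210585, sp=4, e=sp−y≈-0.210585; I≈4.668869, D=e−e_prev≈-0.588071; u=1·(-0.210585)+3/2·4.668869+0·(-0.588071)≈6.792719; next y=1/10·4.210585+1/2·6.792719≈3.817418
n=8: y≈3.817418, sp=-2, e=sp−y≈-5.817418; I≈-1.148549, D=e−e_prev≈-5.606832; u=1·(-5.817418)+3/2·(-1.148549)+0·(-5.606832)≈-7.540241; next y=1/10·3.817418+1/2·(-7.540241)≈-3.388379
n=9: y≈-3.388379, sp=2, e=sp−y≈5.388379; I≈4.239830, D=e−e_prev≈11.205796; u=1·5.388379+3/2·4.239830+0·11.205796≈11.748124; next y=1/10·(-3.388379)+1/2·11.748124≈5.535224
n=10: y≈5.535224, sp=2, e=sp−y≈-3.535224; I≈0.704606, D=e−e_prev≈-8.923602; u=1·(-3.535224)+3/2·0.704606+0·(-8.923602)≈-2.478315; next y=1/10·5.535224+1/2·(-2.478315)≈-0.685635
n=11: y≈-0.685635, sp=2, e=sp−y≈2.685635; I≈3.390241, D=e−e_prev≈6.220859; u=1·2.685635+3/2·3.390241+0·6.220859≈7.770997; next y=1/10·(-0.685635)+1/2·7.770997≈3.816935
n=12: y≈3.816935, sp=2, e=sp−y≈-1.816935; I≈1.573306, D=e−e_prev≈-4.502570; u=1·(-1.816935)+3/2·1.573306+0·(-4.502570)≈0.543025; next y=1/10·3.816935+1/2·0.543025≈0.653206

0 4 10.000 0.000
1 4 3.500 5.000
2 4 8.875 2.250
3 4 5.469 4.663
4 4 8.130 3.201
5 4 6.368 4.385
6 4 7.697 3.623
7 4 6.793 4.211
8 -2 -7.540 3.817
9 2 11.748 -3.388
10 2 -2.478 5.535
11 2 7.771 -0.686
12 2 0.543 3.817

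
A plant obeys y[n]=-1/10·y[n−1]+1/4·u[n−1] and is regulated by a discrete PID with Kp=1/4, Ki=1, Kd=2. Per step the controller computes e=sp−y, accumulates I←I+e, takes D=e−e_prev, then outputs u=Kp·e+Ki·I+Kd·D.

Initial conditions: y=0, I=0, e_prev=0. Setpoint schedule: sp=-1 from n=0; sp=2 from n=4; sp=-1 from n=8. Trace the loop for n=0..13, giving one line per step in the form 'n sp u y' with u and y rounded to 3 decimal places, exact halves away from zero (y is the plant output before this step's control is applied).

(exact arithmetic carried between steps; '≈' marks a value shown rounded to 6 d.p. or computed from one; I and e_prev carry over from the previous line; the table rounds u and y to 3 d.p., halves away from zero)
n=0: y=0, sp=-1, e=sp−y=-1; I=-1, D=e−e_prev=-1; u=1/4·(-1)+1·(-1)+2·(-1)=-3.25; next y=-1/10·0+1/4·(-3.25)=-0.8125
n=1: y=-0.8125, sp=-1, e=sp−y=-0.1875; I=-1.1875, D=e−e_prev=0.8125; u=1/4·(-0.1875)+1·(-1.1875)+2·0.8125=0.390625; next y=-1/10·(-0.8125)+1/4·0.390625≈0.178906
n=2: y≈0.178906, sp=-1, e=sp−y≈-1.178906; I≈-2.366406, D=e−e_prev≈-0.991406; u=1/4·(-1.178906)+1·(-2.366406)+2·(-0.991406)≈-4.643945; next y=-1/10·0.178906+1/4·(-4.643945)≈-1.178877
n=3: y≈-1.178877, sp=-1, e=sp−y≈0.178877; I≈-2.187529, D=e−e_prev≈1.357783; u=1/4·0.178877+1·(-2.187529)+2·1.357783≈0.572756; next y=-1/10·(-1.178877)+1/4·0.572756≈0.261077
n=4: y≈0.261077, sp=2, e=sp−y≈1.738923; I≈-0.448606, D=e−e_prev≈1.560046; u=1/4·1.738923+1·(-0.448606)+2·1.560046≈3.106217; next y=-1/10·0.261077+1/4·3.106217≈0.750447
n=5: y≈0.750447, sp=2, e=sp−y≈1.249553; I≈0.800947, D=e−e_prev≈-0.489370; u=1/4·1.249553+1·0.800947+2·(-0.489370)≈0.134596; next y=-1/10·0.750447+1/4·0.134596≈-0.041396
n=6: y≈-0.041396, sp=2, e=sp−y≈2.041396; I≈2.842343, D=e−e_prev≈0.791842; u=1/4·2.041396+1·2.842343+2·0.791842≈4.936377; next y=-1/10·(-0.041396)+1/4·4.936377≈1.238234
n=7: y≈1.238234, sp=2, e=sp−y≈0.761766; I≈3.604109, D=e−e_prev≈-1.279629; u=1/4·0.761766+1·3.604109+2·(-1.279629)≈1.235292; next y=-1/10·1.238234+1/4·1.235292≈0.185000
n=8: y≈0.185000, sp=-1, e=sp−y≈-1.185000; I≈2.419110, D=e−e_prev≈-1.946766; u=1/4·(-1.185000)+1·2.419110+2·(-1.946766)≈-1.770672; next y=-1/10·0.185000+1/4·(-1.770672)≈-0.461168
n=9: y≈-0.461168, sp=-1, e=sp−y≈-0.538832; I≈1.880278, D=e−e_prev≈0.646168; u=1/4·(-0.538832)+1·1.880278+2·0.646168≈3.037905; next y=-1/10·(-0.461168)+1/4·3.037905≈0.805593
n=10: y≈0.805593, sp=-1, e=sp−y≈-1.805593; I≈0.074685, D=e−e_prev≈-1.266761; u=1/4·(-1.805593)+1·0.074685+2·(-1.266761)≈-2.910236; next y=-1/10·0.805593+1/4·(-2.910236)≈-0.808118
n=11: y≈-0.808118, sp=-1, e=sp−y≈-0.191882; I≈-0.117197, D=e−e_prev≈1.613711; u=1/4·(-0.191882)+1·(-0.117197)+2·1.613711≈3.062255; next y=-1/10·(-0.808118)+1/4·3.062255≈0.846376
n=12: y≈0.846376, sp=-1, e=sp−y≈-1.846376; I≈-1.963573, D=e−e_prev≈-1.654494; u=1/4·(-1.846376)+1·(-1.963573)+2·(-1.654494)≈-5.734154; next y=-1/10·0.846376+1/4·(-5.734154)≈-1.518176
n=13: y≈-1.518176, sp=-1, e=sp−y≈0.518176; I≈-1.445397, D=e−e_prev≈2.364552; u=1/4·0.518176+1·(-1.445397)+2·2.364552≈3.413251; next y=-1/10·(-1.518176)+1/4·3.413251≈1.005130

0 -1 -3.250 0.000
1 -1 0.391 -0.813
2 -1 -4.644 0.179
3 -1 0.573 -1.179
4 2 3.106 0.261
5 2 0.135 0.750
6 2 4.936 -0.041
7 2 1.235 1.238
8 -1 -1.771 0.185
9 -1 3.038 -0.461
10 -1 -2.910 0.806
11 -1 3.062 -0.808
12 -1 -5.734 0.846
13 -1 3.413 -1.518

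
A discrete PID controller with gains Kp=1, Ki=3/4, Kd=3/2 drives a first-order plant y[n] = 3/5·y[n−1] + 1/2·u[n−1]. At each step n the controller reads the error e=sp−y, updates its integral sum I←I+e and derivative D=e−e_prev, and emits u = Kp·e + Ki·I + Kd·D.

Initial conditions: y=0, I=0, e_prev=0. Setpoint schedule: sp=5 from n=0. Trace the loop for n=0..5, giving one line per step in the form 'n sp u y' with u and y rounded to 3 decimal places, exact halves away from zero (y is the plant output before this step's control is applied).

0 5 16.250 0.000
1 5 -13.906 8.125
2 5 29.098 -2.078
3 5 -30.884 13.302
4 5 53.438 -7.461
5 5 -64.896 22.243

(exact arithmetic carried between steps; '≈' marks a value shown rounded to 6 d.p. or computed from one; I and e_prev carry over from the previous line; the table rounds u and y to 3 d.p., halves away from zero)
n=0: y=0, sp=5, e=sp−y=5; I=5, D=e−e_prev=5; u=1·5+3/4·5+3/2·5=16.25; next y=3/5·0+1/2·16.25=8.125
n=1: y=8.125, sp=5, e=sp−y=-3.125; I=1.875, D=e−e_prev=-8.125; u=1·(-3.125)+3/4·1.875+3/2·(-8.125)=-13.90625; next y=3/5·8.125+1/2·(-13.90625)=-2.078125
n=2: y=-2.078125, sp=5, e=sp−y=7.078125; I=8.953125, D=e−e_prev=10.203125; u=1·7.078125+3/4·8.953125+3/2·10.203125≈29.097656; next y=3/5·(-2.078125)+1/2·29.097656≈13.301953
n=3: y≈13.301953, sp=5, e=sp−y≈-8.301953; I≈0.651172, D=e−e_prev≈-15.380078; u=1·(-8.301953)+3/4·0.651172+3/2·(-15.380078)≈-30.883691; next y=3/5·13.301953+1/2·(-30.883691)≈-7.460674
n=4: y≈-7.460674, sp=5, e=sp−y≈12.460674; I≈13.111846, D=e−e_prev≈20.762627; u=1·12.460674+3/4·13.111846+3/2·20.762627≈53.438499; next y=3/5·(-7.460674)+1/2·53.438499≈22.242845
n=5: y≈22.242845, sp=5, e=sp−y≈-17.242845; I≈-4.130999, D=e−e_prev≈-29.703519; u=1·(-17.242845)+3/4·(-4.130999)+3/2·(-29.703519)≈-64.896373; next y=3/5·22.242845+1/2·(-64.896373)≈-19.102479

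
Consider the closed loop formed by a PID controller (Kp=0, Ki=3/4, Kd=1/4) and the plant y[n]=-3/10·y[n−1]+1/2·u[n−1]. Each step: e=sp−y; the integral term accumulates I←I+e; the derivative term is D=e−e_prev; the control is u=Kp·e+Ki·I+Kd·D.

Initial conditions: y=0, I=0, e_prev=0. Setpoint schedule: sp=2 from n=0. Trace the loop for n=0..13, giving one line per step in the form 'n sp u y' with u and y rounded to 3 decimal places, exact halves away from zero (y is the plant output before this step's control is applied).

0 2 2.000 0.000
1 2 2.000 1.000
2 2 3.300 0.700
3 2 3.460 1.440
4 2 4.207 1.298
5 2 4.282 1.714
6 2 4.688 1.627
7 2 4.717 1.856
8 2 4.936 1.802
9 2 4.945 1.928
10 2 5.065 1.894
11 2 5.066 1.964
12 2 5.130 1.944
13 2 5.129 1.982

(exact arithmetic carried between steps; '≈' marks a value shown rounded to 6 d.p. or computed from one; I and e_prev carry over from the previous line; the table rounds u and y to 3 d.p., halves away from zero)
n=0: y=0, sp=2, e=sp−y=2; I=2, D=e−e_prev=2; u=0·2+3/4·2+1/4·2=2; next y=-3/10·0+1/2·2=1
n=1: y=1, sp=2, e=sp−y=1; I=3, D=e−e_prev=-1; u=0·1+3/4·3+1/4·(-1)=2; next y=-3/10·1+1/2·2=0.7
n=2: y=0.7, sp=2, e=sp−y=1.3; I=4.3, D=e−e_prev=0.3; u=0·1.3+3/4·4.3+1/4·0.3=3.3; next y=-3/10·0.7+1/2·3.3=1.44
n=3: y=1.44, sp=2, e=sp−y=0.56; I=4.86, D=e−e_prev=-0.74; u=0·0.56+3/4·4.86+1/4·(-0.74)=3.46; next y=-3/10·1.44+1/2·3.46=1.298
n=4: y=1.298, sp=2, e=sp−y=0.702; I=5.562, D=e−e_prev=0.142; u=0·0.702+3/4·5.562+1/4·0.142=4.207; next y=-3/10·1.298+1/2·4.207=1.7141
n=5: y=1.7141, sp=2, e=sp−y=0.2859; I=5.8479, D=e−e_prev=-0.4161; u=0·0.2859+3/4·5.8479+1/4·(-0.4161)=4.2819; next y=-3/10·1.7141+1/2·4.2819=1.62672
n=6: y=1.62672, sp=2, e=sp−y=0.37328; I=6.22118, D=e−e_prev=0.08738; u=0·0.37328+3/4·6.22118+1/4·0.08738=4.68773; next y=-3/10·1.62672+1/2·4.68773=1.855849
n=7: y=1.855849, sp=2, e=sp−y=0.144151; I=6.365331, D=e−e_prev=-0.229129; u=0·0.144151+3/4·6.365331+1/4·(-0.229129)=4.716716; next y=-3/10·1.855849+1/2·4.716716≈1.801603
n=8: y≈1.801603, sp=2, e=sp−y≈0.198397; I≈6.563728, D=e−e_prev≈0.054246; u=0·0.198397+3/4·6.563728+1/4·0.054246≈4.936357; next y=-3/10·1.801603+1/2·4.936357≈1.927698
n=9: y≈1.927698, sp=2, e=sp−y≈0.072302; I≈6.636030, D=e−e_prev≈-0.126094; u=0·0.072302+3/4·6.636030+1/4·(-0.126094)≈4.945499; next y=-3/10·1.927698+1/2·4.945499≈1.894440
n=10: y≈1.894440, sp=2, e=sp−y≈0.105560; I≈6.741590, D=e−e_prev≈0.033257; u=0·0.105560+3/4·6.741590+1/4·0.033257≈5.064507; next y=-3/10·1.894440+1/2·5.064507≈1.963921
n=11: y≈1.963921, sp=2, e=sp−y≈0.036079; I≈6.777669, D=e−e_prev≈-0.069481; u=0·0.036079+3/4·6.777669+1/4·(-0.069481)≈5.065881; next y=-3/10·1.963921+1/2·5.065881≈1.943764
n=12: y≈1.943764, sp=2, e=sp−y≈0.056236; I≈6.833904, D=e−e_prev≈0.020157; u=0·0.056236+3/4·6.833904+1/4·0.020157≈5.130468; next y=-3/10·1.943764+1/2·5.130468≈1.982105
n=13: y≈1.982105, sp=2, e=sp−y≈0.017895; I≈6.851800, D=e−e_prev≈-0.038340; u=0·0.017895+3/4·6.851800+1/4·(-0.038340)≈5.129265; next y=-3/10·1.982105+1/2·5.129265≈1.970001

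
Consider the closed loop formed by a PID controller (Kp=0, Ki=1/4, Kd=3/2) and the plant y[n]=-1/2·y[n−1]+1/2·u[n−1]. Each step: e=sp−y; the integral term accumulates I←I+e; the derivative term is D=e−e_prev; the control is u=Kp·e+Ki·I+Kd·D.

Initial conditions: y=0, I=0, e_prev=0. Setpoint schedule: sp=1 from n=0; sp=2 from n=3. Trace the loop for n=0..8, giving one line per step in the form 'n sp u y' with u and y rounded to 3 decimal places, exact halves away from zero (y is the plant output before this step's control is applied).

0 1 1.750 0.000
1 1 -1.031 0.875
2 1 3.512 -0.953
3 2 -2.567 2.232
4 2 8.759 -2.400
5 2 -11.052 5.580
6 2 24.339 -8.316
7 2 -37.051 16.327
8 2 71.611 -26.689

(exact arithmetic carried between steps; '≈' marks a value shown rounded to 6 d.p. or computed from one; I and e_prev carry over from the previous line; the table rounds u and y to 3 d.p., halves away from zero)
n=0: y=0, sp=1, e=sp−y=1; I=1, D=e−e_prev=1; u=0·1+1/4·1+3/2·1=1.75; next y=-1/2·0+1/2·1.75=0.875
n=1: y=0.875, sp=1, e=sp−y=0.125; I=1.125, D=e−e_prev=-0.875; u=0·0.125+1/4·1.125+3/2·(-0.875)=-1.03125; next y=-1/2·0.875+1/2·(-1.03125)=-0.953125
n=2: y=-0.953125, sp=1, e=sp−y=1.953125; I=3.078125, D=e−e_prev=1.828125; u=0·1.953125+1/4·3.078125+3/2·1.828125≈3.511719; next y=-1/2·(-0.953125)+1/2·3.511719≈2.232422
n=3: y≈2.232422, sp=2, e=sp−y≈-0.232422; I≈2.845703, D=e−e_prev≈-2.185547; u=0·(-0.232422)+1/4·2.845703+3/2·(-2.185547)≈-2.566895; next y=-1/2·2.232422+1/2·(-2.566895)≈-2.399658
n=4: y≈-2.399658, sp=2, e=sp−y≈4.399658; I≈7.245361, D=e−e_prev≈4.632080; u=0·4.399658+1/4·7.245361+3/2·4.632080≈8.759460; next y=-1/2·(-2.399658)+1/2·8.759460≈5.579559
n=5: y≈5.579559, sp=2, e=sp−y≈-3.579559; I≈3.665802, D=e−e_prev≈-7.979218; u=0·(-3.579559)+1/4·3.665802+3/2·(-7.979218)≈-11.052376; next y=-1/2·5.579559+1/2·(-11.052376)≈-8.315968
n=6: y≈-8.315968, sp=2, e=sp−y≈10.315968; I≈13.981770, D=e−e_prev≈13.895527; u=0·10.315968+1/4·13.981770+3/2·13.895527≈24.338733; next y=-1/2·(-8.315968)+1/2·24.338733≈16.327350
n=7: y≈16.327350, sp=2, e=sp−y≈-14.327350; I≈-0.345581, D=e−e_prev≈-24.643318; u=0·(-14.327350)+1/4·(-0.345581)+3/2·(-24.643318)≈-37.051372; next y=-1/2·16.327350+1/2·(-37.051372)≈-26.689361
n=8: y≈-26.689361, sp=2, e=sp−y≈28.689361; I≈28.343780, D=e−e_prev≈43.016711; u=0·28.689361+1/4·28.343780+3/2·43.016711≈71.611012; next y=-1/2·(-26.689361)+1/2·71.611012≈49.150186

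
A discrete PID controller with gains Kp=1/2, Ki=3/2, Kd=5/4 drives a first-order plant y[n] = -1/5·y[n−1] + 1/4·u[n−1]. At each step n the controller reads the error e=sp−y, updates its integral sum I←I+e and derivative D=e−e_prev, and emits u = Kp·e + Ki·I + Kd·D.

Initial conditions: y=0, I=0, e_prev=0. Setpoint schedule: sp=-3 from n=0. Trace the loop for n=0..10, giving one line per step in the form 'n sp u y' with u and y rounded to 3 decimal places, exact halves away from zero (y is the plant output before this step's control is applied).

(exact arithmetic carried between steps; '≈' marks a value shown rounded to 6 d.p. or computed from one; I and e_prev carry over from the previous line; the table rounds u and y to 3 d.p., halves away from zero)
n=0: y=0, sp=-3, e=sp−y=-3; I=-3, D=e−e_prev=-3; u=1/2·(-3)+3/2·(-3)+5/4·(-3)=-9.75; next y=-1/5·0+1/4·(-9.75)=-2.4375
n=1: y=-2.4375, sp=-3, e=sp−y=-0.5625; I=-3.5625, D=e−e_prev=2.4375; u=1/2·(-0.5625)+3/2·(-3.5625)+5/4·2.4375=-2.578125; next y=-1/5·(-2.4375)+1/4·(-2.578125)≈-0.157031
n=2: y≈-0.157031, sp=-3, e=sp−y≈-2.842969; I≈-6.405469, D=e−e_prev≈-2.280469; u=1/2·(-2.842969)+3/2·(-6.405469)+5/4·(-2.280469)≈-13.880273; next y=-1/5·(-0.157031)+1/4·(-13.880273)≈-3.438662
n=3: y≈-3.438662, sp=-3, e=sp−y≈0.438662; I≈-5.966807, D=e−e_prev≈3.281631; u=1/2·0.438662+3/2·(-5.966807)+5/4·3.281631≈-4.628840; next y=-1/5·(-3.438662)+1/4·(-4.628840)≈-0.469478
n=4: y≈-0.469478, sp=-3, e=sp−y≈-2.530522; I≈-8.497329, D=e−e_prev≈-2.969184; u=1/2·(-2.530522)+3/2·(-8.497329)+5/4·(-2.969184)≈-17.722735; next y=-1/5·(-0.469478)+1/4·(-17.722735)≈-4.336788
n=5: y≈-4.336788, sp=-3, e=sp−y≈1.336788; I≈-7.160541, D=e−e_prev≈3.867311; u=1/2·1.336788+3/2·(-7.160541)+5/4·3.867311≈-5.238279; next y=-1/5·(-4.336788)+1/4·(-5.238279)≈-0.442212
n=6: y≈-0.442212, sp=-3, e=sp−y≈-2.557788; I≈-9.718329, D=e−e_prev≈-3.894576; u=1/2·(-2.557788)+3/2·(-9.718329)+5/4·(-3.894576)≈-20.724607; next y=-1/5·(-0.442212)+1/4·(-20.724607)≈-5.092709
n=7: y≈-5.092709, sp=-3, e=sp−y≈2.092709; I≈-7.625619, D=e−e_prev≈4.650497; u=1/2·2.092709+3/2·(-7.625619)+5/4·4.650497≈-4.578952; next y=-1/5·(-5.092709)+1/4·(-4.578952)≈-0.126196
n=8: y≈-0.126196, sp=-3, e=sp−y≈-2.873804; I≈-10.499423, D=e−e_prev≈-4.966513; u=1/2·(-2.873804)+3/2·(-10.499423)+5/4·(-4.966513)≈-23.394178; next y=-1/5·(-0.126196)+1/4·(-23.394178)≈-5.823305
n=9: y≈-5.823305, sp=-3, e=sp−y≈2.823305; I≈-7.676118, D=e−e_prev≈5.697109; u=1/2·2.823305+3/2·(-7.676118)+5/4·5.697109≈-2.981138; next y=-1/5·(-5.823305)+1/4·(-2.981138)≈0.419377
n=10: y≈0.419377, sp=-3, e=sp−y≈-3.419377; I≈-11.095494, D=e−e_prev≈-6.242682; u=1/2·(-3.419377)+3/2·(-11.095494)+5/4·(-6.242682)≈-26.156282; next y=-1/5·0.419377+1/4·(-26.156282)≈-6.622946

0 -3 -9.750 0.000
1 -3 -2.578 -2.438
2 -3 -13.880 -0.157
3 -3 -4.629 -3.439
4 -3 -17.723 -0.469
5 -3 -5.238 -4.337
6 -3 -20.725 -0.442
7 -3 -4.579 -5.093
8 -3 -23.394 -0.126
9 -3 -2.981 -5.823
10 -3 -26.156 0.419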